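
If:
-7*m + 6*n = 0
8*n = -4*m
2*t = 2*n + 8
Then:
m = 0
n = 0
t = 4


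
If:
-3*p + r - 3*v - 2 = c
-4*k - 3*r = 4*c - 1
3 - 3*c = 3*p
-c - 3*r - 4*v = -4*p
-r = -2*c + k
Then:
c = 45/179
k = -271/179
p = 134/179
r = 361/179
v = -148/179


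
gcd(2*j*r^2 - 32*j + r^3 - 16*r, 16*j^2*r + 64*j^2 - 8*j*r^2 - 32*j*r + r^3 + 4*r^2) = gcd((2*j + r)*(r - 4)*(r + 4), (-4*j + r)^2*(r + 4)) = r + 4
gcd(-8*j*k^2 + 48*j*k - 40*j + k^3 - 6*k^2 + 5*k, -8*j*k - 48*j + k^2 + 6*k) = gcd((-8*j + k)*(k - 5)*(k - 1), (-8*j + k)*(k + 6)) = 8*j - k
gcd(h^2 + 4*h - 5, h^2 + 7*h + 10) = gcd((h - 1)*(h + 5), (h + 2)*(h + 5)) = h + 5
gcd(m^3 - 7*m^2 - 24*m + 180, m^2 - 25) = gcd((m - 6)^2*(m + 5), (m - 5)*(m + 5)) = m + 5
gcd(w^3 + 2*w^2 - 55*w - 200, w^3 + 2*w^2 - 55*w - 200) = w^3 + 2*w^2 - 55*w - 200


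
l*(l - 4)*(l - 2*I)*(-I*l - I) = -I*l^4 - 2*l^3 + 3*I*l^3 + 6*l^2 + 4*I*l^2 + 8*l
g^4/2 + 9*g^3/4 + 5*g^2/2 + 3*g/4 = g*(g/2 + 1/2)*(g + 1/2)*(g + 3)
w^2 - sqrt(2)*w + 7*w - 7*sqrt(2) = (w + 7)*(w - sqrt(2))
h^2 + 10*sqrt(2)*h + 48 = (h + 4*sqrt(2))*(h + 6*sqrt(2))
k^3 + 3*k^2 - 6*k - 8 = (k - 2)*(k + 1)*(k + 4)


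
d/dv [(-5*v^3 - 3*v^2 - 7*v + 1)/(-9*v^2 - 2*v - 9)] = (45*v^4 + 20*v^3 + 78*v^2 + 72*v + 65)/(81*v^4 + 36*v^3 + 166*v^2 + 36*v + 81)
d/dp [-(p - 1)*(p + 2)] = -2*p - 1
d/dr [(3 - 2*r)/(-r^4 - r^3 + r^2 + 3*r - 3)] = (-6*r^4 + 8*r^3 + 11*r^2 - 6*r - 3)/(r^8 + 2*r^7 - r^6 - 8*r^5 + r^4 + 12*r^3 + 3*r^2 - 18*r + 9)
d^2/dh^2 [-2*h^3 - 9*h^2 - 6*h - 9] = -12*h - 18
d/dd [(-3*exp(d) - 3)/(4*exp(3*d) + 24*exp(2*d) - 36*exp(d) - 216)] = 3*(3*(exp(d) + 1)*(exp(2*d) + 4*exp(d) - 3) - exp(3*d) - 6*exp(2*d) + 9*exp(d) + 54)*exp(d)/(4*(exp(3*d) + 6*exp(2*d) - 9*exp(d) - 54)^2)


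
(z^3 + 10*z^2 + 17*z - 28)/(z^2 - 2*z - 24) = (z^2 + 6*z - 7)/(z - 6)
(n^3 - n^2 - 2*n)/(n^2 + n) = n - 2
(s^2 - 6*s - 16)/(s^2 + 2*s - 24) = (s^2 - 6*s - 16)/(s^2 + 2*s - 24)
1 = 1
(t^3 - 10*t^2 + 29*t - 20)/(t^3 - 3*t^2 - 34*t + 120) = (t - 1)/(t + 6)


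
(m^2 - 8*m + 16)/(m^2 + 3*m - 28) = (m - 4)/(m + 7)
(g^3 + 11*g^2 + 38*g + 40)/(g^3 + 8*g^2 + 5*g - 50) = (g^2 + 6*g + 8)/(g^2 + 3*g - 10)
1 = 1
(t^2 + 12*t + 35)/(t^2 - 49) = (t + 5)/(t - 7)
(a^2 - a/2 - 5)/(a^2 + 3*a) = (a^2 - a/2 - 5)/(a*(a + 3))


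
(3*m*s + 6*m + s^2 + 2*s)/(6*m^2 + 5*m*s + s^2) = (s + 2)/(2*m + s)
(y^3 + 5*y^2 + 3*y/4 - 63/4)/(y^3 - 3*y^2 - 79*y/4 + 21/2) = (2*y^2 + 3*y - 9)/(2*y^2 - 13*y + 6)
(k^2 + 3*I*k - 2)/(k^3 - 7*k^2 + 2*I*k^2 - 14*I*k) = (k + I)/(k*(k - 7))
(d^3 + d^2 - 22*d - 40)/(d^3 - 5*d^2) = 1 + 6/d + 8/d^2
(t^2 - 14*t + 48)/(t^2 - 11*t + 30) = (t - 8)/(t - 5)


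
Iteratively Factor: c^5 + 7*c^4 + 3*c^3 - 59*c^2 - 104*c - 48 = (c - 3)*(c^4 + 10*c^3 + 33*c^2 + 40*c + 16) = (c - 3)*(c + 4)*(c^3 + 6*c^2 + 9*c + 4) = (c - 3)*(c + 4)^2*(c^2 + 2*c + 1) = (c - 3)*(c + 1)*(c + 4)^2*(c + 1)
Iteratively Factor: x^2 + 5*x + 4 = (x + 1)*(x + 4)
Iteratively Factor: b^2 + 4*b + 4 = (b + 2)*(b + 2)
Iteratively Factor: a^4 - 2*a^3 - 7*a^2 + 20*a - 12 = (a - 1)*(a^3 - a^2 - 8*a + 12) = (a - 1)*(a + 3)*(a^2 - 4*a + 4) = (a - 2)*(a - 1)*(a + 3)*(a - 2)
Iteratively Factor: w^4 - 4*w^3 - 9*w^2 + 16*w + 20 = (w - 5)*(w^3 + w^2 - 4*w - 4) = (w - 5)*(w + 2)*(w^2 - w - 2) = (w - 5)*(w + 1)*(w + 2)*(w - 2)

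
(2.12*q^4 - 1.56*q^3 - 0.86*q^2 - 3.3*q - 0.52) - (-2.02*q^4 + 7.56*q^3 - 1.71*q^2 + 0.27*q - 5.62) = 4.14*q^4 - 9.12*q^3 + 0.85*q^2 - 3.57*q + 5.1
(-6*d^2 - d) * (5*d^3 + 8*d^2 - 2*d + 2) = -30*d^5 - 53*d^4 + 4*d^3 - 10*d^2 - 2*d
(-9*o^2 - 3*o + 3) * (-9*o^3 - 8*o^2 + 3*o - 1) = 81*o^5 + 99*o^4 - 30*o^3 - 24*o^2 + 12*o - 3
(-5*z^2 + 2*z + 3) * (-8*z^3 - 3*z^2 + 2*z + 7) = 40*z^5 - z^4 - 40*z^3 - 40*z^2 + 20*z + 21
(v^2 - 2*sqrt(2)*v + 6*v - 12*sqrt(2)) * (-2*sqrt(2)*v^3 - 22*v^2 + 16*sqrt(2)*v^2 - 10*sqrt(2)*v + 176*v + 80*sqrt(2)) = -2*sqrt(2)*v^5 - 14*v^4 + 4*sqrt(2)*v^4 + 28*v^3 + 130*sqrt(2)*v^3 - 68*sqrt(2)*v^2 + 712*v^2 - 1632*sqrt(2)*v - 80*v - 1920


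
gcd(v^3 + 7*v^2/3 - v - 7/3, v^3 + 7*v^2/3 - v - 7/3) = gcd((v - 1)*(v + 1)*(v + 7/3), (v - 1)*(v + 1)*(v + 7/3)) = v^3 + 7*v^2/3 - v - 7/3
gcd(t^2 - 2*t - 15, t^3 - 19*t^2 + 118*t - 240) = t - 5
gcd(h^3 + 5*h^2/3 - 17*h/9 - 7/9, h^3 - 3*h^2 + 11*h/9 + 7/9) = h^2 - 2*h/3 - 1/3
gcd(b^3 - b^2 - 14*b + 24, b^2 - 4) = b - 2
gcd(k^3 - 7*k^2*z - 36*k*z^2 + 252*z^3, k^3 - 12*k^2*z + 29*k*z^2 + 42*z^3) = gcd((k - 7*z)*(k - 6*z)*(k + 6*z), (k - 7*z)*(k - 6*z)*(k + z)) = k^2 - 13*k*z + 42*z^2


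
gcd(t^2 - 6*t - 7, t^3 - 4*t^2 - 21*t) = t - 7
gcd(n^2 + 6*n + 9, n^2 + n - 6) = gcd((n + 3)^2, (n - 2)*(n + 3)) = n + 3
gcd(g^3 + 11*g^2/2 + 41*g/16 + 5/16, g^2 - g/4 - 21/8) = 1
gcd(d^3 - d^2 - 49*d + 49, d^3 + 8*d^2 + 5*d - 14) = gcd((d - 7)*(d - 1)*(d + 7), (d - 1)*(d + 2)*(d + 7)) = d^2 + 6*d - 7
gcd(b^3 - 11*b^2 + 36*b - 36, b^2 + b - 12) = b - 3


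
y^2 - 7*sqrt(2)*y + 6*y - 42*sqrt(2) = (y + 6)*(y - 7*sqrt(2))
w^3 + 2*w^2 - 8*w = w*(w - 2)*(w + 4)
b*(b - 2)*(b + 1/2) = b^3 - 3*b^2/2 - b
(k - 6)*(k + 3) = k^2 - 3*k - 18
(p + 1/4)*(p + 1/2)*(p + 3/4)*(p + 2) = p^4 + 7*p^3/2 + 59*p^2/16 + 47*p/32 + 3/16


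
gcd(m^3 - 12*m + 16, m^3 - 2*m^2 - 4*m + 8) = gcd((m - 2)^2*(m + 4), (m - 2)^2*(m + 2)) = m^2 - 4*m + 4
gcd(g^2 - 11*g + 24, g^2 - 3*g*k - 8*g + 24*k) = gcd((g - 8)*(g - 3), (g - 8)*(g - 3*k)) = g - 8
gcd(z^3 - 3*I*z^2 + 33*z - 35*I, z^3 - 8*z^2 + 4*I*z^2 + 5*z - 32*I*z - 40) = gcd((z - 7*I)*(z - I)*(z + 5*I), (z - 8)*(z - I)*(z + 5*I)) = z^2 + 4*I*z + 5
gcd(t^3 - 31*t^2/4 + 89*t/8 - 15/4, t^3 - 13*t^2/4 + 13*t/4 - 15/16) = t^2 - 7*t/4 + 5/8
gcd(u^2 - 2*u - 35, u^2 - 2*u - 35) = u^2 - 2*u - 35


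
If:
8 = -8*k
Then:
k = -1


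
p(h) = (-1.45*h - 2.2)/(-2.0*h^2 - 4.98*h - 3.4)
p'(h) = (-1.45*h - 2.2)*(4.0*h + 4.98)/(-2.0*h^2 - 4.98*h - 3.4)^2 - 1.45/(-2.0*h^2 - 4.98*h - 3.4) = (2.9*h^2 + 7.221*h - (1.45*h + 2.2)*(4.0*h + 4.98) + 4.93)/(2.0*h^2 + 4.98*h + 3.4)^2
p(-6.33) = -0.13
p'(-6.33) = -0.02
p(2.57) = 0.20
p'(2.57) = -0.06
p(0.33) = 0.51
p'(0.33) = -0.33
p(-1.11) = 1.76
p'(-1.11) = 1.49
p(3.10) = 0.18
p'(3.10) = -0.04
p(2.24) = 0.22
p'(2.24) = -0.07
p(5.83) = 0.11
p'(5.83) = -0.02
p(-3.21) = -0.31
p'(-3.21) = -0.12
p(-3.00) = -0.33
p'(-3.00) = -0.14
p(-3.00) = -0.33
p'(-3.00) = -0.14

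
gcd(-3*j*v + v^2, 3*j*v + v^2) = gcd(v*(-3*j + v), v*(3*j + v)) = v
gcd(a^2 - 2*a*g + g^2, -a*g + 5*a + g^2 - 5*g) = a - g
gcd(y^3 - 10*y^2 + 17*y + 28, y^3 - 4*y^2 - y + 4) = y^2 - 3*y - 4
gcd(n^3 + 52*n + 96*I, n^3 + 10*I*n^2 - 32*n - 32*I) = n + 2*I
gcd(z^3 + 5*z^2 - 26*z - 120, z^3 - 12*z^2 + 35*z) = z - 5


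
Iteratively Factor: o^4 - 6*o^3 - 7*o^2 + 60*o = (o)*(o^3 - 6*o^2 - 7*o + 60) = o*(o - 4)*(o^2 - 2*o - 15) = o*(o - 4)*(o + 3)*(o - 5)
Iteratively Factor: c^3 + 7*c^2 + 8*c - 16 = (c + 4)*(c^2 + 3*c - 4) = (c - 1)*(c + 4)*(c + 4)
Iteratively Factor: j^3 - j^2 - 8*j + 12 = (j + 3)*(j^2 - 4*j + 4) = (j - 2)*(j + 3)*(j - 2)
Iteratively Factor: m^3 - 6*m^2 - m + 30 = (m - 5)*(m^2 - m - 6) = (m - 5)*(m + 2)*(m - 3)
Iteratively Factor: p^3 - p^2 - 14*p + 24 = (p - 2)*(p^2 + p - 12) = (p - 2)*(p + 4)*(p - 3)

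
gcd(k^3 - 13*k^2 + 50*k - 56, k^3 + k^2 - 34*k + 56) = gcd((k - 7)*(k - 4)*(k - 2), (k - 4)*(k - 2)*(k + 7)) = k^2 - 6*k + 8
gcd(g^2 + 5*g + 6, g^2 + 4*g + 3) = g + 3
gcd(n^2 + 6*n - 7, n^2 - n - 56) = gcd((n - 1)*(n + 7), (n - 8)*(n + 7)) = n + 7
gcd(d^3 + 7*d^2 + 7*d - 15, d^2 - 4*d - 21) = d + 3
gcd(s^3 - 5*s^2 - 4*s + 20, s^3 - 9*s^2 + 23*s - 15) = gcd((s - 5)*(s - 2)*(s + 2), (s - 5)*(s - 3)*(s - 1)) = s - 5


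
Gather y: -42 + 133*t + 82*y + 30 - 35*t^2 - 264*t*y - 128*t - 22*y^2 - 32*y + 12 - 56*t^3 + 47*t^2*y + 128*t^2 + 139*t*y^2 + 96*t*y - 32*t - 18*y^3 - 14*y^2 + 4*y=-56*t^3 + 93*t^2 - 27*t - 18*y^3 + y^2*(139*t - 36) + y*(47*t^2 - 168*t + 54)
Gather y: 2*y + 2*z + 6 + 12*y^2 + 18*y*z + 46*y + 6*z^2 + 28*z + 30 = 12*y^2 + y*(18*z + 48) + 6*z^2 + 30*z + 36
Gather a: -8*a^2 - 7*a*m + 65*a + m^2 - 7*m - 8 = -8*a^2 + a*(65 - 7*m) + m^2 - 7*m - 8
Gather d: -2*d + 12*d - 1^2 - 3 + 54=10*d + 50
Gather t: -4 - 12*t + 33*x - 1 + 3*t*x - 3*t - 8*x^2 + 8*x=t*(3*x - 15) - 8*x^2 + 41*x - 5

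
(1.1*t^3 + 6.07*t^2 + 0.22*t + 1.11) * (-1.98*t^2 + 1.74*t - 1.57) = -2.178*t^5 - 10.1046*t^4 + 8.3992*t^3 - 11.3449*t^2 + 1.586*t - 1.7427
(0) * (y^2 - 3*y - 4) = 0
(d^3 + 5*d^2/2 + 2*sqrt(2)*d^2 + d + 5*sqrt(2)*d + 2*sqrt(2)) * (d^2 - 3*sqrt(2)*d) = d^5 - sqrt(2)*d^4 + 5*d^4/2 - 11*d^3 - 5*sqrt(2)*d^3/2 - 30*d^2 - sqrt(2)*d^2 - 12*d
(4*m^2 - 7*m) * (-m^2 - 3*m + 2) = -4*m^4 - 5*m^3 + 29*m^2 - 14*m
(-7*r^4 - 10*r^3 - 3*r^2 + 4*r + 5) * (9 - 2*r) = 14*r^5 - 43*r^4 - 84*r^3 - 35*r^2 + 26*r + 45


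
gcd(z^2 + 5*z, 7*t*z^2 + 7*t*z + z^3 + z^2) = z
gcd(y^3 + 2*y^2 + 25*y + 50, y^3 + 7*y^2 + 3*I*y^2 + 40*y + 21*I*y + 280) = y - 5*I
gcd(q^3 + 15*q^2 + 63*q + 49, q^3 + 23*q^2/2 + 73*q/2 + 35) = q + 7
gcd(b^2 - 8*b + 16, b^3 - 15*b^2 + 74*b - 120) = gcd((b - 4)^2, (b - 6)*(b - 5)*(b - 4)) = b - 4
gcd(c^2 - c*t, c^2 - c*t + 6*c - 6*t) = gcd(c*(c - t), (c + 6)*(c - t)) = -c + t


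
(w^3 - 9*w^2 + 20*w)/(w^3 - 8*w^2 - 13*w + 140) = w*(w - 4)/(w^2 - 3*w - 28)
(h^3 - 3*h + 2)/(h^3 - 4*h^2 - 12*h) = (h^2 - 2*h + 1)/(h*(h - 6))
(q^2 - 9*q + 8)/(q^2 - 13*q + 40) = (q - 1)/(q - 5)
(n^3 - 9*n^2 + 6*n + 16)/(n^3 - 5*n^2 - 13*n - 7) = (n^2 - 10*n + 16)/(n^2 - 6*n - 7)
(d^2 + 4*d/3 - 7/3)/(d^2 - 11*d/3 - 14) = (d - 1)/(d - 6)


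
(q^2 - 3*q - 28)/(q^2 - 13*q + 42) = (q + 4)/(q - 6)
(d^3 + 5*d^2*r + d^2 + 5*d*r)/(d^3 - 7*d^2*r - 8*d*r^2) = (-d^2 - 5*d*r - d - 5*r)/(-d^2 + 7*d*r + 8*r^2)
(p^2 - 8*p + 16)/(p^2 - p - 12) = (p - 4)/(p + 3)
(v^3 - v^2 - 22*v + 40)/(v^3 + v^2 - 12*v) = (v^3 - v^2 - 22*v + 40)/(v*(v^2 + v - 12))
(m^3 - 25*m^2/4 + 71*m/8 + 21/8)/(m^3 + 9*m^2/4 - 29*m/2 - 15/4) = (m - 7/2)/(m + 5)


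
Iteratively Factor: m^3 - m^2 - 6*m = (m - 3)*(m^2 + 2*m) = m*(m - 3)*(m + 2)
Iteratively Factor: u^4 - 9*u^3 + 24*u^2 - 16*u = (u - 4)*(u^3 - 5*u^2 + 4*u) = (u - 4)*(u - 1)*(u^2 - 4*u) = u*(u - 4)*(u - 1)*(u - 4)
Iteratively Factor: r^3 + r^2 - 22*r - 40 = (r - 5)*(r^2 + 6*r + 8) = (r - 5)*(r + 2)*(r + 4)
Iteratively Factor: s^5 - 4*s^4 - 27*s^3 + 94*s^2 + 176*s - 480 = (s + 4)*(s^4 - 8*s^3 + 5*s^2 + 74*s - 120) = (s - 4)*(s + 4)*(s^3 - 4*s^2 - 11*s + 30) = (s - 4)*(s - 2)*(s + 4)*(s^2 - 2*s - 15) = (s - 5)*(s - 4)*(s - 2)*(s + 4)*(s + 3)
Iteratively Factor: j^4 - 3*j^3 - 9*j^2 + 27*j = (j + 3)*(j^3 - 6*j^2 + 9*j) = (j - 3)*(j + 3)*(j^2 - 3*j) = j*(j - 3)*(j + 3)*(j - 3)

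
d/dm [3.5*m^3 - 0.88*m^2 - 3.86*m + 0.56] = 10.5*m^2 - 1.76*m - 3.86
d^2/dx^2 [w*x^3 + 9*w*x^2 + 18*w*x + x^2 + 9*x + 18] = 6*w*x + 18*w + 2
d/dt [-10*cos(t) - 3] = 10*sin(t)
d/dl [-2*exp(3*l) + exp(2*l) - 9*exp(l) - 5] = (-6*exp(2*l) + 2*exp(l) - 9)*exp(l)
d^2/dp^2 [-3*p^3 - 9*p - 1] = -18*p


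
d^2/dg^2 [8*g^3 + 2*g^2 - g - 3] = 48*g + 4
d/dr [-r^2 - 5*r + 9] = -2*r - 5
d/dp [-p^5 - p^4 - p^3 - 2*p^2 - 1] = p*(-5*p^3 - 4*p^2 - 3*p - 4)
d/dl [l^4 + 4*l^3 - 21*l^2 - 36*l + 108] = 4*l^3 + 12*l^2 - 42*l - 36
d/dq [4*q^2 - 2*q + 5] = 8*q - 2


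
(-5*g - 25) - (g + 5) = -6*g - 30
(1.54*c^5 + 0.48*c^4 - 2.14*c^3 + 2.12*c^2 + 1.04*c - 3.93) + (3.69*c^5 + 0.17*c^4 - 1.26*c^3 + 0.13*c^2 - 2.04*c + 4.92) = 5.23*c^5 + 0.65*c^4 - 3.4*c^3 + 2.25*c^2 - 1.0*c + 0.99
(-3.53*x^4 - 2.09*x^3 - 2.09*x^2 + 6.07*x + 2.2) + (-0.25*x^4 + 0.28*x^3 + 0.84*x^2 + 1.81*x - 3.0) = -3.78*x^4 - 1.81*x^3 - 1.25*x^2 + 7.88*x - 0.8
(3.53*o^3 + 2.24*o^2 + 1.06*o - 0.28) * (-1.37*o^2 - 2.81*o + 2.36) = -4.8361*o^5 - 12.9881*o^4 + 0.584199999999999*o^3 + 2.6914*o^2 + 3.2884*o - 0.6608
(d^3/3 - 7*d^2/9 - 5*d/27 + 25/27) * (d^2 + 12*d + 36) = d^5/3 + 29*d^4/9 + 67*d^3/27 - 791*d^2/27 + 40*d/9 + 100/3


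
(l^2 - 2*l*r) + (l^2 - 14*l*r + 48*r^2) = 2*l^2 - 16*l*r + 48*r^2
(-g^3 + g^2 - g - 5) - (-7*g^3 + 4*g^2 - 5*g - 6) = 6*g^3 - 3*g^2 + 4*g + 1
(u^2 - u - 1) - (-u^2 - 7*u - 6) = 2*u^2 + 6*u + 5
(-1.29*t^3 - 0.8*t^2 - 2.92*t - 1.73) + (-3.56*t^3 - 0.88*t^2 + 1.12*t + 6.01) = -4.85*t^3 - 1.68*t^2 - 1.8*t + 4.28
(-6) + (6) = 0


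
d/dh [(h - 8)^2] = 2*h - 16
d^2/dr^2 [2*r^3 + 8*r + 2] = 12*r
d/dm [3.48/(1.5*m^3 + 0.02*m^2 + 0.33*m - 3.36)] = (-15.66*m^2 - 0.1392*m - 1.1484)/(1.5*m^3 + 0.02*m^2 + 0.33*m - 3.36)^2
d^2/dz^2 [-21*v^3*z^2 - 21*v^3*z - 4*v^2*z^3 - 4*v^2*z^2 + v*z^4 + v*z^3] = 2*v*(-21*v^2 - 12*v*z - 4*v + 6*z^2 + 3*z)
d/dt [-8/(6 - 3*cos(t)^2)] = 32*sin(2*t)/(3*(3 - cos(2*t))^2)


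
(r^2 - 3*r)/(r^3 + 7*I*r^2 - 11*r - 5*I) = r*(r - 3)/(r^3 + 7*I*r^2 - 11*r - 5*I)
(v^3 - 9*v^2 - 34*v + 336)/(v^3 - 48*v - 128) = (v^2 - v - 42)/(v^2 + 8*v + 16)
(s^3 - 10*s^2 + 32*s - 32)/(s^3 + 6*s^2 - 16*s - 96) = (s^2 - 6*s + 8)/(s^2 + 10*s + 24)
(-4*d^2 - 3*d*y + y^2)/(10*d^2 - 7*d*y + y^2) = (-4*d^2 - 3*d*y + y^2)/(10*d^2 - 7*d*y + y^2)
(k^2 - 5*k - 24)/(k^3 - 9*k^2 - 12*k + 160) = (k + 3)/(k^2 - k - 20)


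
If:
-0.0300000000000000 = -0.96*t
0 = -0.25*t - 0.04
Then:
No Solution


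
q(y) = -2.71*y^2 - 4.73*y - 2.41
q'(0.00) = -4.73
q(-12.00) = -335.89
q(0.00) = -2.41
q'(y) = -5.42*y - 4.73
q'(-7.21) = 34.35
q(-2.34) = -6.18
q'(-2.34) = 7.95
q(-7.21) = -109.18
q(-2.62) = -8.62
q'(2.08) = -16.00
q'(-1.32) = 2.42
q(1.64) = -17.46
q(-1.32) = -0.89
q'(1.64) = -13.62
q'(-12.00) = 60.31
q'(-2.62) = 9.47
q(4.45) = -77.12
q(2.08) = -23.97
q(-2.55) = -7.97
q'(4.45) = -28.85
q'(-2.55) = 9.09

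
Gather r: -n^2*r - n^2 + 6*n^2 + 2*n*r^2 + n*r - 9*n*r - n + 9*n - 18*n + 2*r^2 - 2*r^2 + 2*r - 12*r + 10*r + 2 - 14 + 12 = 5*n^2 + 2*n*r^2 - 10*n + r*(-n^2 - 8*n)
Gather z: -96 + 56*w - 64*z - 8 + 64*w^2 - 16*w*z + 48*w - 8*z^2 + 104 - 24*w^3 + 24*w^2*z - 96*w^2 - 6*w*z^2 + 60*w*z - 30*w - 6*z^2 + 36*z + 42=-24*w^3 - 32*w^2 + 74*w + z^2*(-6*w - 14) + z*(24*w^2 + 44*w - 28) + 42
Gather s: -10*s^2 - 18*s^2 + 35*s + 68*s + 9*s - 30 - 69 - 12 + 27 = -28*s^2 + 112*s - 84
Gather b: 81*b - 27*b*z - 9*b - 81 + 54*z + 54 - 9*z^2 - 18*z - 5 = b*(72 - 27*z) - 9*z^2 + 36*z - 32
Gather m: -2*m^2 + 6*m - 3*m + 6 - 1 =-2*m^2 + 3*m + 5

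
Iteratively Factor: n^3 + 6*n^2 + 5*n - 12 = (n + 4)*(n^2 + 2*n - 3) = (n + 3)*(n + 4)*(n - 1)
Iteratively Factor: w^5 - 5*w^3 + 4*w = (w + 1)*(w^4 - w^3 - 4*w^2 + 4*w) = (w - 2)*(w + 1)*(w^3 + w^2 - 2*w) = (w - 2)*(w + 1)*(w + 2)*(w^2 - w) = (w - 2)*(w - 1)*(w + 1)*(w + 2)*(w)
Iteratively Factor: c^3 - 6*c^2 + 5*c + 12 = (c - 4)*(c^2 - 2*c - 3) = (c - 4)*(c - 3)*(c + 1)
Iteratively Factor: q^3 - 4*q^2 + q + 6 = (q - 3)*(q^2 - q - 2) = (q - 3)*(q - 2)*(q + 1)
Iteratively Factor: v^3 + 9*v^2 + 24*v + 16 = (v + 4)*(v^2 + 5*v + 4) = (v + 1)*(v + 4)*(v + 4)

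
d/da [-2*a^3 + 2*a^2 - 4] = 2*a*(2 - 3*a)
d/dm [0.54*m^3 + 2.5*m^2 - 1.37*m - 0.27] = 1.62*m^2 + 5.0*m - 1.37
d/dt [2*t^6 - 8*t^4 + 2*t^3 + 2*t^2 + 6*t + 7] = 12*t^5 - 32*t^3 + 6*t^2 + 4*t + 6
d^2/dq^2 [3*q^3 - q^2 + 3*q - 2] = 18*q - 2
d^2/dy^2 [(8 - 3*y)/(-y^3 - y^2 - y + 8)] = 2*((3*y - 8)*(3*y^2 + 2*y + 1)^2 - (9*y^2 + 6*y + (3*y - 8)*(3*y + 1) + 3)*(y^3 + y^2 + y - 8))/(y^3 + y^2 + y - 8)^3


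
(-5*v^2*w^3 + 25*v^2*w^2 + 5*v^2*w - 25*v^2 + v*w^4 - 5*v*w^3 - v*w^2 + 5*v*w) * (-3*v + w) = 15*v^3*w^3 - 75*v^3*w^2 - 15*v^3*w + 75*v^3 - 8*v^2*w^4 + 40*v^2*w^3 + 8*v^2*w^2 - 40*v^2*w + v*w^5 - 5*v*w^4 - v*w^3 + 5*v*w^2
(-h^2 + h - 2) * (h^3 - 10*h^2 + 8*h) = -h^5 + 11*h^4 - 20*h^3 + 28*h^2 - 16*h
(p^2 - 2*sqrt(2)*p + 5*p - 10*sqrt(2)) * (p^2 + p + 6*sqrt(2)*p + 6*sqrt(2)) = p^4 + 4*sqrt(2)*p^3 + 6*p^3 - 19*p^2 + 24*sqrt(2)*p^2 - 144*p + 20*sqrt(2)*p - 120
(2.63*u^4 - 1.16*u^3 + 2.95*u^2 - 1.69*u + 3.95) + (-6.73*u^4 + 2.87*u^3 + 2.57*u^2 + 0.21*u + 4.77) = -4.1*u^4 + 1.71*u^3 + 5.52*u^2 - 1.48*u + 8.72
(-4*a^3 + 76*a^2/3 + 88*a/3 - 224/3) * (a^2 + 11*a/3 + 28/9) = -4*a^5 + 32*a^4/3 + 988*a^3/9 + 3016*a^2/27 - 4928*a/27 - 6272/27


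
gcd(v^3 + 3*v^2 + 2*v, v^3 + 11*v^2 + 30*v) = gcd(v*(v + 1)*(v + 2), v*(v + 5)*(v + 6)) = v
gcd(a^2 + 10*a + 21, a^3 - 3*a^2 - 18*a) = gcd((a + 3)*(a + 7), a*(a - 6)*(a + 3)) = a + 3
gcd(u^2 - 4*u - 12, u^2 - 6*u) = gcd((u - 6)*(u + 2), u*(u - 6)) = u - 6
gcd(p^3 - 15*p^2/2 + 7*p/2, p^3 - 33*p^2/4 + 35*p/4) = p^2 - 7*p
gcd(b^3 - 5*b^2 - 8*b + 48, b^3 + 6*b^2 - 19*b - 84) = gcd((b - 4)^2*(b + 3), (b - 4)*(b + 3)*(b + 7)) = b^2 - b - 12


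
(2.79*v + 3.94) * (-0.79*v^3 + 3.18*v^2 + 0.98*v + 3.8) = -2.2041*v^4 + 5.7596*v^3 + 15.2634*v^2 + 14.4632*v + 14.972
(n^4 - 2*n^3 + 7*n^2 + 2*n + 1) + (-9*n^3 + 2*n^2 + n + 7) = n^4 - 11*n^3 + 9*n^2 + 3*n + 8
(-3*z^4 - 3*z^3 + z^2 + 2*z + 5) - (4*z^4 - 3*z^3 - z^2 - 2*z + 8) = -7*z^4 + 2*z^2 + 4*z - 3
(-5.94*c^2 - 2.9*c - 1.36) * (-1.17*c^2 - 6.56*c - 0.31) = 6.9498*c^4 + 42.3594*c^3 + 22.4566*c^2 + 9.8206*c + 0.4216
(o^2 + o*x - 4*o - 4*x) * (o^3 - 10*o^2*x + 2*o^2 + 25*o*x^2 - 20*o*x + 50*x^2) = o^5 - 9*o^4*x - 2*o^4 + 15*o^3*x^2 + 18*o^3*x - 8*o^3 + 25*o^2*x^3 - 30*o^2*x^2 + 72*o^2*x - 50*o*x^3 - 120*o*x^2 - 200*x^3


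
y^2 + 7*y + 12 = (y + 3)*(y + 4)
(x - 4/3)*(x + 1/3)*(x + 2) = x^3 + x^2 - 22*x/9 - 8/9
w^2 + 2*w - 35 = (w - 5)*(w + 7)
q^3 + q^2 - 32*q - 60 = (q - 6)*(q + 2)*(q + 5)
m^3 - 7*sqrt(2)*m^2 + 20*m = m*(m - 5*sqrt(2))*(m - 2*sqrt(2))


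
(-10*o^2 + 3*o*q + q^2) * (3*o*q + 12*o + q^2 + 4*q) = -30*o^3*q - 120*o^3 - o^2*q^2 - 4*o^2*q + 6*o*q^3 + 24*o*q^2 + q^4 + 4*q^3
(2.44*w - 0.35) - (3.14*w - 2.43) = 2.08 - 0.7*w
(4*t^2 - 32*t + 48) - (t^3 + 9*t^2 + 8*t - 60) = -t^3 - 5*t^2 - 40*t + 108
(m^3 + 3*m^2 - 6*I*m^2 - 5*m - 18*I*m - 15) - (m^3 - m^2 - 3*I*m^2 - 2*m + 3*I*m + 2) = 4*m^2 - 3*I*m^2 - 3*m - 21*I*m - 17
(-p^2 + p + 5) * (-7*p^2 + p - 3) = 7*p^4 - 8*p^3 - 31*p^2 + 2*p - 15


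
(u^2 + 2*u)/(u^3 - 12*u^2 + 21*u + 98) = u/(u^2 - 14*u + 49)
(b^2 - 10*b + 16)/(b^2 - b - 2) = (b - 8)/(b + 1)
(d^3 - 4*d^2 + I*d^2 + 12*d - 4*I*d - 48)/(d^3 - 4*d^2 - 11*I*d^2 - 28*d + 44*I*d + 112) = (d^2 + I*d + 12)/(d^2 - 11*I*d - 28)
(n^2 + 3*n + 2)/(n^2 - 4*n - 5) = (n + 2)/(n - 5)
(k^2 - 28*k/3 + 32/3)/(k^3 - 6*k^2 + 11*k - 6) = (3*k^2 - 28*k + 32)/(3*(k^3 - 6*k^2 + 11*k - 6))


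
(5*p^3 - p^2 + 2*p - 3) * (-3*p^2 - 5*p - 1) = -15*p^5 - 22*p^4 - 6*p^3 + 13*p + 3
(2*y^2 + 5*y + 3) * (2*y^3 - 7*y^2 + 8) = 4*y^5 - 4*y^4 - 29*y^3 - 5*y^2 + 40*y + 24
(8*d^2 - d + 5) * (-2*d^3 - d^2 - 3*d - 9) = -16*d^5 - 6*d^4 - 33*d^3 - 74*d^2 - 6*d - 45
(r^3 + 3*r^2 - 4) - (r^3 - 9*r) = 3*r^2 + 9*r - 4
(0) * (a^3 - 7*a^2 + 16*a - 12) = 0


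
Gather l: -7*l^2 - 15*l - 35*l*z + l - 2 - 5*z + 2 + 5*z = -7*l^2 + l*(-35*z - 14)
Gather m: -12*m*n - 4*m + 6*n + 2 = m*(-12*n - 4) + 6*n + 2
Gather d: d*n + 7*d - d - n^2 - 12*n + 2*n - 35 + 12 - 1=d*(n + 6) - n^2 - 10*n - 24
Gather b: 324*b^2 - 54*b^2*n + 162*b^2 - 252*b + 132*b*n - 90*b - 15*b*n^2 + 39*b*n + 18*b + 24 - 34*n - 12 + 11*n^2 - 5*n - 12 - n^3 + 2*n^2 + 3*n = b^2*(486 - 54*n) + b*(-15*n^2 + 171*n - 324) - n^3 + 13*n^2 - 36*n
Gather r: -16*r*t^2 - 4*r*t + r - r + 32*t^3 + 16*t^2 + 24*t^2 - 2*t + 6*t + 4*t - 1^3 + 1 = r*(-16*t^2 - 4*t) + 32*t^3 + 40*t^2 + 8*t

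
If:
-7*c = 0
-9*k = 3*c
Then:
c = 0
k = 0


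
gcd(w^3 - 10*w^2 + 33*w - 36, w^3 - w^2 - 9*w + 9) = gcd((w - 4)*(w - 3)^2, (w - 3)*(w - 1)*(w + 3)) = w - 3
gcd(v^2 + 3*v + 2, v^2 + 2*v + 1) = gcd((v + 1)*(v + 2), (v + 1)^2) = v + 1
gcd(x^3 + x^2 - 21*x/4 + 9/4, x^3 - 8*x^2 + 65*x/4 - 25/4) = x - 1/2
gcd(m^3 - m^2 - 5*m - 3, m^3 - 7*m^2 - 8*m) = m + 1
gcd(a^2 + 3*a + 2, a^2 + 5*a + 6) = a + 2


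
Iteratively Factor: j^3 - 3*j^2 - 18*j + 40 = (j + 4)*(j^2 - 7*j + 10) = (j - 2)*(j + 4)*(j - 5)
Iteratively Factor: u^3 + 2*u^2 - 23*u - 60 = (u + 4)*(u^2 - 2*u - 15) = (u + 3)*(u + 4)*(u - 5)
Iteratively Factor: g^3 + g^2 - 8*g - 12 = (g + 2)*(g^2 - g - 6) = (g - 3)*(g + 2)*(g + 2)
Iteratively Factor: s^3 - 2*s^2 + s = (s - 1)*(s^2 - s) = s*(s - 1)*(s - 1)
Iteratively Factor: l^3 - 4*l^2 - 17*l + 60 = (l - 5)*(l^2 + l - 12) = (l - 5)*(l + 4)*(l - 3)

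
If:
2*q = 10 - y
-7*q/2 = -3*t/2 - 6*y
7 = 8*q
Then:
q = 7/8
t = -743/24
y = 33/4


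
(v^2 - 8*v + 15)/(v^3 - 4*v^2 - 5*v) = (v - 3)/(v*(v + 1))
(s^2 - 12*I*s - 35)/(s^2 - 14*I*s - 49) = (s - 5*I)/(s - 7*I)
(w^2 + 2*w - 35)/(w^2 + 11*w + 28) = (w - 5)/(w + 4)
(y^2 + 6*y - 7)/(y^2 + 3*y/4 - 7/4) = 4*(y + 7)/(4*y + 7)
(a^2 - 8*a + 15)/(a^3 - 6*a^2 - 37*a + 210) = (a - 3)/(a^2 - a - 42)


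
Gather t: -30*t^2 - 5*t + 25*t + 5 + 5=-30*t^2 + 20*t + 10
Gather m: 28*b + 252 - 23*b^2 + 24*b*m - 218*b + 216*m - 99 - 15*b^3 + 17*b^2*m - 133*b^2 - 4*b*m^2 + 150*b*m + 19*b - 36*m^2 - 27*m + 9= -15*b^3 - 156*b^2 - 171*b + m^2*(-4*b - 36) + m*(17*b^2 + 174*b + 189) + 162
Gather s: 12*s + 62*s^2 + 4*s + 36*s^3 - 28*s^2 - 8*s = 36*s^3 + 34*s^2 + 8*s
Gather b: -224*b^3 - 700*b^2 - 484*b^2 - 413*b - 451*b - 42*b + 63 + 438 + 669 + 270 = -224*b^3 - 1184*b^2 - 906*b + 1440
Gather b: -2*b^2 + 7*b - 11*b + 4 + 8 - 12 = -2*b^2 - 4*b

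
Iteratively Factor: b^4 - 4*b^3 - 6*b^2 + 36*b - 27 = (b + 3)*(b^3 - 7*b^2 + 15*b - 9) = (b - 3)*(b + 3)*(b^2 - 4*b + 3) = (b - 3)*(b - 1)*(b + 3)*(b - 3)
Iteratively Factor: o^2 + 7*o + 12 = (o + 4)*(o + 3)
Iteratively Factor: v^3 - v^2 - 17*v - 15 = (v - 5)*(v^2 + 4*v + 3) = (v - 5)*(v + 3)*(v + 1)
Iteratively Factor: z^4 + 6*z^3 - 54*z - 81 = (z + 3)*(z^3 + 3*z^2 - 9*z - 27) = (z + 3)^2*(z^2 - 9) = (z + 3)^3*(z - 3)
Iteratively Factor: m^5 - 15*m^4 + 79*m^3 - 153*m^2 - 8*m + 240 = (m - 3)*(m^4 - 12*m^3 + 43*m^2 - 24*m - 80) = (m - 5)*(m - 3)*(m^3 - 7*m^2 + 8*m + 16) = (m - 5)*(m - 3)*(m + 1)*(m^2 - 8*m + 16) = (m - 5)*(m - 4)*(m - 3)*(m + 1)*(m - 4)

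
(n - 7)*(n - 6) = n^2 - 13*n + 42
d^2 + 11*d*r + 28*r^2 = (d + 4*r)*(d + 7*r)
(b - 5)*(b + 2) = b^2 - 3*b - 10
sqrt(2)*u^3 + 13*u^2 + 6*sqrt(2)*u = u*(u + 6*sqrt(2))*(sqrt(2)*u + 1)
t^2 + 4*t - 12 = (t - 2)*(t + 6)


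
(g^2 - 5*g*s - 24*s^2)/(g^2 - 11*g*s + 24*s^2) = (-g - 3*s)/(-g + 3*s)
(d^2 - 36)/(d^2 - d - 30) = (d + 6)/(d + 5)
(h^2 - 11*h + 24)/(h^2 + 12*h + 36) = (h^2 - 11*h + 24)/(h^2 + 12*h + 36)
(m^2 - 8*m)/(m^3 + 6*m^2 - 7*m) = (m - 8)/(m^2 + 6*m - 7)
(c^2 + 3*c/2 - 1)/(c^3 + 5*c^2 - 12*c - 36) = (c - 1/2)/(c^2 + 3*c - 18)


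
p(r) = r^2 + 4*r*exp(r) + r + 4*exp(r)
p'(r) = 4*r*exp(r) + 2*r + 8*exp(r) + 1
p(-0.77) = 0.25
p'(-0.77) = 1.74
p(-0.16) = 2.73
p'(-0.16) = 6.95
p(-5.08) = 20.62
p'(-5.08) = -9.24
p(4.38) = 1741.68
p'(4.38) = 2047.23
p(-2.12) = 1.84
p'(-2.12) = -3.30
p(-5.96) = 29.51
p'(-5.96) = -10.96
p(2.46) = 170.51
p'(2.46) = 214.73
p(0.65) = 13.72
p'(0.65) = 22.60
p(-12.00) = 132.00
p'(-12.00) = -23.00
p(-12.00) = 132.00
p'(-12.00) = -23.00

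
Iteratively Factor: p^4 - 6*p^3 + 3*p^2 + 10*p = (p)*(p^3 - 6*p^2 + 3*p + 10) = p*(p - 2)*(p^2 - 4*p - 5) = p*(p - 5)*(p - 2)*(p + 1)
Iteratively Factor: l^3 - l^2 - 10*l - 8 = (l + 1)*(l^2 - 2*l - 8) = (l + 1)*(l + 2)*(l - 4)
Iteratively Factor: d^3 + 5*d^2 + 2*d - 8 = (d + 2)*(d^2 + 3*d - 4) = (d + 2)*(d + 4)*(d - 1)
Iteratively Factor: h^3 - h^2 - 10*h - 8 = (h + 2)*(h^2 - 3*h - 4) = (h + 1)*(h + 2)*(h - 4)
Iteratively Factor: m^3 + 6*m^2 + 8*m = (m)*(m^2 + 6*m + 8) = m*(m + 2)*(m + 4)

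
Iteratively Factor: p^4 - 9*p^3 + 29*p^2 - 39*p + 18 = (p - 2)*(p^3 - 7*p^2 + 15*p - 9) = (p - 2)*(p - 1)*(p^2 - 6*p + 9) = (p - 3)*(p - 2)*(p - 1)*(p - 3)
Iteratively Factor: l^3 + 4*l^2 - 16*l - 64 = (l - 4)*(l^2 + 8*l + 16) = (l - 4)*(l + 4)*(l + 4)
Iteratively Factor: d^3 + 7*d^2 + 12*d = (d)*(d^2 + 7*d + 12) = d*(d + 3)*(d + 4)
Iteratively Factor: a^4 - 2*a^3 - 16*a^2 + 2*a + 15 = (a + 3)*(a^3 - 5*a^2 - a + 5) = (a - 1)*(a + 3)*(a^2 - 4*a - 5) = (a - 5)*(a - 1)*(a + 3)*(a + 1)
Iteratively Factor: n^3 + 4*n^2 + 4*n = (n)*(n^2 + 4*n + 4) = n*(n + 2)*(n + 2)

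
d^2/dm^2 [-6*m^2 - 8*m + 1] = -12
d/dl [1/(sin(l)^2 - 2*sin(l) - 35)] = 2*(1 - sin(l))*cos(l)/((sin(l) - 7)^2*(sin(l) + 5)^2)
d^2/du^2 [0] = 0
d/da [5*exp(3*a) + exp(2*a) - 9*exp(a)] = (15*exp(2*a) + 2*exp(a) - 9)*exp(a)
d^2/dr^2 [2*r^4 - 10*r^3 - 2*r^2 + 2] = 24*r^2 - 60*r - 4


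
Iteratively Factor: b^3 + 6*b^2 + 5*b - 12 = (b - 1)*(b^2 + 7*b + 12) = (b - 1)*(b + 3)*(b + 4)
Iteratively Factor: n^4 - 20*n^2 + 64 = (n + 2)*(n^3 - 2*n^2 - 16*n + 32) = (n + 2)*(n + 4)*(n^2 - 6*n + 8) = (n - 2)*(n + 2)*(n + 4)*(n - 4)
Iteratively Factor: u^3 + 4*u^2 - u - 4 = (u + 1)*(u^2 + 3*u - 4) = (u - 1)*(u + 1)*(u + 4)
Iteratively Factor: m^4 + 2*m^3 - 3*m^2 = (m + 3)*(m^3 - m^2) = m*(m + 3)*(m^2 - m) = m^2*(m + 3)*(m - 1)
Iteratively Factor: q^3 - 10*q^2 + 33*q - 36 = (q - 4)*(q^2 - 6*q + 9) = (q - 4)*(q - 3)*(q - 3)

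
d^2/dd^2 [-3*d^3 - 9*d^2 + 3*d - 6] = -18*d - 18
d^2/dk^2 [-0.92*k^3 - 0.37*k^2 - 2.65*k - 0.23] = -5.52*k - 0.74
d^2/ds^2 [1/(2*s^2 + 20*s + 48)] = (-s^2 - 10*s + 4*(s + 5)^2 - 24)/(s^2 + 10*s + 24)^3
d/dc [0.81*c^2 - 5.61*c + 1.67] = 1.62*c - 5.61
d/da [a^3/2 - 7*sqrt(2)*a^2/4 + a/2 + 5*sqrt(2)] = 3*a^2/2 - 7*sqrt(2)*a/2 + 1/2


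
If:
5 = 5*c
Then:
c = 1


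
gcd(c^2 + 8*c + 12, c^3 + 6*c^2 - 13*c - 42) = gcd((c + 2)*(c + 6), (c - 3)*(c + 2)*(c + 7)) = c + 2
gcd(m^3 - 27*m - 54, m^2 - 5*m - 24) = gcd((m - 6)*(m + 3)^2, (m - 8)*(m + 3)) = m + 3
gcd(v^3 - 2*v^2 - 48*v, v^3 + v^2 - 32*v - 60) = 1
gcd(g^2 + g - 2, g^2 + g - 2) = g^2 + g - 2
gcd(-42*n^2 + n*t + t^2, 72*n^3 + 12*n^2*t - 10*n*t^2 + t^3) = -6*n + t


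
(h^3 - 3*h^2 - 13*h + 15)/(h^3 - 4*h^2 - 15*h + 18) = (h - 5)/(h - 6)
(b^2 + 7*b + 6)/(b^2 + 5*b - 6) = (b + 1)/(b - 1)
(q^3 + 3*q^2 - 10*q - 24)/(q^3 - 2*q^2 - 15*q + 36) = (q + 2)/(q - 3)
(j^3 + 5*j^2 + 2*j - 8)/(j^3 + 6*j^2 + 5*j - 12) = (j + 2)/(j + 3)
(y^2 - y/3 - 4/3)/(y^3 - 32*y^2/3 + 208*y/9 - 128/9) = 3*(y + 1)/(3*y^2 - 28*y + 32)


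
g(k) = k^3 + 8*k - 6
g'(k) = 3*k^2 + 8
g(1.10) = 4.13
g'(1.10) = 11.63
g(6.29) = 293.18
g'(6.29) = 126.69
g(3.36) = 58.81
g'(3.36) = 41.87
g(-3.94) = -98.68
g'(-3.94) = 54.57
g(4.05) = 92.83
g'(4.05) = 57.21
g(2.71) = 35.58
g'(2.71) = 30.03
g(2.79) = 38.04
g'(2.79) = 31.35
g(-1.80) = -26.23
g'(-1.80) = 17.72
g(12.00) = 1818.00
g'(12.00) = 440.00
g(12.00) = 1818.00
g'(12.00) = 440.00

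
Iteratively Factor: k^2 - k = (k)*(k - 1)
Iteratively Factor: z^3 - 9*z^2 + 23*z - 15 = (z - 1)*(z^2 - 8*z + 15) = (z - 5)*(z - 1)*(z - 3)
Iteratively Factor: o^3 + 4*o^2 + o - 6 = (o + 2)*(o^2 + 2*o - 3) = (o + 2)*(o + 3)*(o - 1)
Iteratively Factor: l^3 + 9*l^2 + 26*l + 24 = (l + 2)*(l^2 + 7*l + 12) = (l + 2)*(l + 3)*(l + 4)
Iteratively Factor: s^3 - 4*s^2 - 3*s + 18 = (s + 2)*(s^2 - 6*s + 9) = (s - 3)*(s + 2)*(s - 3)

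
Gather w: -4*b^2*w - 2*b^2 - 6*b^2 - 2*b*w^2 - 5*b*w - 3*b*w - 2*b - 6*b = -8*b^2 - 2*b*w^2 - 8*b + w*(-4*b^2 - 8*b)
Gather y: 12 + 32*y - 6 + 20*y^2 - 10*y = 20*y^2 + 22*y + 6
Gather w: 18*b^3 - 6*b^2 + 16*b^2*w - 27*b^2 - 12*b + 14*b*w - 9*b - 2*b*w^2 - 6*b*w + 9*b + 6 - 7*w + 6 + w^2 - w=18*b^3 - 33*b^2 - 12*b + w^2*(1 - 2*b) + w*(16*b^2 + 8*b - 8) + 12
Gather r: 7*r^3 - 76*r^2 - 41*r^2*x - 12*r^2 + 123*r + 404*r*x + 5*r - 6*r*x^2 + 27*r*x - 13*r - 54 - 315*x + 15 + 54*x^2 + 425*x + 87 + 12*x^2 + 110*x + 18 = 7*r^3 + r^2*(-41*x - 88) + r*(-6*x^2 + 431*x + 115) + 66*x^2 + 220*x + 66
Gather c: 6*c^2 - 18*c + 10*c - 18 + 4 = 6*c^2 - 8*c - 14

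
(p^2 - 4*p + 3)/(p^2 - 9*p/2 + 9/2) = 2*(p - 1)/(2*p - 3)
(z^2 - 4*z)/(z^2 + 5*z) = (z - 4)/(z + 5)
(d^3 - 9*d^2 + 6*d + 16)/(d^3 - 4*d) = (d^2 - 7*d - 8)/(d*(d + 2))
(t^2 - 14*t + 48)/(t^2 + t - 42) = (t - 8)/(t + 7)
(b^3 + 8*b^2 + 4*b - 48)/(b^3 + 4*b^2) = 1 + 4/b - 12/b^2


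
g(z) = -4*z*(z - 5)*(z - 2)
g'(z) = -4*z*(z - 5) - 4*z*(z - 2) - 4*(z - 5)*(z - 2)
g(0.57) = -14.44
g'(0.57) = -11.98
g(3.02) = 24.40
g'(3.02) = 19.68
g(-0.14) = 6.16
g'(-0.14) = -48.08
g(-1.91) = 206.42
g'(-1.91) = -190.74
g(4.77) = 12.16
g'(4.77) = -45.91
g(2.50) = 12.50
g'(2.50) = 25.00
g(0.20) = -6.91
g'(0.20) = -29.28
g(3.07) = 25.36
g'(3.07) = 18.82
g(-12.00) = 11424.00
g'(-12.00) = -2440.00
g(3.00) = 24.00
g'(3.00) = 20.00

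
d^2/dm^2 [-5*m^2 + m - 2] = -10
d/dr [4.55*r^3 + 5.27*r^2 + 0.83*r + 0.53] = 13.65*r^2 + 10.54*r + 0.83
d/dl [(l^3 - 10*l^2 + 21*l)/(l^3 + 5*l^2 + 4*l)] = (15*l^2 - 34*l - 145)/(l^4 + 10*l^3 + 33*l^2 + 40*l + 16)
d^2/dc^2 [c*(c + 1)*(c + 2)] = 6*c + 6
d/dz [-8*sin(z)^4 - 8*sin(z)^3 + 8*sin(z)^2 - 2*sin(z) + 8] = 2*(-16*sin(z)^3 - 12*sin(z)^2 + 8*sin(z) - 1)*cos(z)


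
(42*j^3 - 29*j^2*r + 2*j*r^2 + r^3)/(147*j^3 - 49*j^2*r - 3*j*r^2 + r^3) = (-2*j + r)/(-7*j + r)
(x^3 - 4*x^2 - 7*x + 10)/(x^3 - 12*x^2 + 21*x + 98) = (x^2 - 6*x + 5)/(x^2 - 14*x + 49)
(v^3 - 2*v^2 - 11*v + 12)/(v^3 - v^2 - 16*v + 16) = (v + 3)/(v + 4)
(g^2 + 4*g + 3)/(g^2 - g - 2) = (g + 3)/(g - 2)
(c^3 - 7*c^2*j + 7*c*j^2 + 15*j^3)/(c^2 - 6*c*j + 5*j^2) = (c^2 - 2*c*j - 3*j^2)/(c - j)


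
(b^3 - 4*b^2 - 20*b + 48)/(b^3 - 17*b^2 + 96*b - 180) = (b^2 + 2*b - 8)/(b^2 - 11*b + 30)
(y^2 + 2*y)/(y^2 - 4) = y/(y - 2)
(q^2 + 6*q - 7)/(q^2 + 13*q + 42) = (q - 1)/(q + 6)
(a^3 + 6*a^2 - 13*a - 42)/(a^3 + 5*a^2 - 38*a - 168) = (a^2 - a - 6)/(a^2 - 2*a - 24)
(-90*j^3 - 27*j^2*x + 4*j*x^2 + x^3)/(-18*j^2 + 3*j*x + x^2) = (-15*j^2 - 2*j*x + x^2)/(-3*j + x)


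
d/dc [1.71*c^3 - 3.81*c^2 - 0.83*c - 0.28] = 5.13*c^2 - 7.62*c - 0.83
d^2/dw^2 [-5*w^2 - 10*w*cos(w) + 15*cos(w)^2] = 10*w*cos(w) + 60*sin(w)^2 + 20*sin(w) - 40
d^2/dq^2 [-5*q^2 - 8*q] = -10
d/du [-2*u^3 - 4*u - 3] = -6*u^2 - 4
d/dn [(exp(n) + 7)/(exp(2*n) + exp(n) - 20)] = (-(exp(n) + 7)*(2*exp(n) + 1) + exp(2*n) + exp(n) - 20)*exp(n)/(exp(2*n) + exp(n) - 20)^2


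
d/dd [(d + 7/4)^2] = 2*d + 7/2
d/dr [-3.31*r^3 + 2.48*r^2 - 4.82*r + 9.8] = -9.93*r^2 + 4.96*r - 4.82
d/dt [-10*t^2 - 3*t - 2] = -20*t - 3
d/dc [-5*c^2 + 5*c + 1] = 5 - 10*c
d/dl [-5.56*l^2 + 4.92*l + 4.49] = 4.92 - 11.12*l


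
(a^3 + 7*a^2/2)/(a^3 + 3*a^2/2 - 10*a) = a*(2*a + 7)/(2*a^2 + 3*a - 20)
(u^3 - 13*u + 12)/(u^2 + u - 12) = u - 1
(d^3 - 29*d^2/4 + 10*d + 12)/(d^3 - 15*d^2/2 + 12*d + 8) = (4*d + 3)/(2*(2*d + 1))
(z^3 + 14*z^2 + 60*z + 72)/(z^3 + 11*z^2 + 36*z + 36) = (z + 6)/(z + 3)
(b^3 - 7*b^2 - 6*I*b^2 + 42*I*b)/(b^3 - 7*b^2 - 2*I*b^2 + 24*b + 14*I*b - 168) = b/(b + 4*I)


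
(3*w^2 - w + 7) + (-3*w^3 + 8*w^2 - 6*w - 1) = -3*w^3 + 11*w^2 - 7*w + 6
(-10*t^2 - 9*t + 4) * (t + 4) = -10*t^3 - 49*t^2 - 32*t + 16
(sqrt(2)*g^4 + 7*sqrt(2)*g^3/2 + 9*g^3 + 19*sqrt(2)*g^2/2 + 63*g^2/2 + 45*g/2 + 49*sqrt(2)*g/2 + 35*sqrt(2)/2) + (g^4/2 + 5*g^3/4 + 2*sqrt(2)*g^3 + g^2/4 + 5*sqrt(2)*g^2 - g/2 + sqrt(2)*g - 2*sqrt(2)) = g^4/2 + sqrt(2)*g^4 + 11*sqrt(2)*g^3/2 + 41*g^3/4 + 29*sqrt(2)*g^2/2 + 127*g^2/4 + 22*g + 51*sqrt(2)*g/2 + 31*sqrt(2)/2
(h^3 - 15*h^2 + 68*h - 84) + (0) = h^3 - 15*h^2 + 68*h - 84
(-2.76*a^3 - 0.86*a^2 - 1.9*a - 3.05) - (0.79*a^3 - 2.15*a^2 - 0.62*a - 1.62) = -3.55*a^3 + 1.29*a^2 - 1.28*a - 1.43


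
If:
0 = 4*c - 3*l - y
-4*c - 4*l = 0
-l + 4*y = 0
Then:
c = 0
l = 0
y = 0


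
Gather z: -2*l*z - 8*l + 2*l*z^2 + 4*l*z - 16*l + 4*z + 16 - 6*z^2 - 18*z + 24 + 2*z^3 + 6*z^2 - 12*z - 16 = 2*l*z^2 - 24*l + 2*z^3 + z*(2*l - 26) + 24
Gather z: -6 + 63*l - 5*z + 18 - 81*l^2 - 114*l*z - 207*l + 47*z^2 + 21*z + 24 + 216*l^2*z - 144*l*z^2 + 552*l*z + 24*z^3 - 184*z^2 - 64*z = -81*l^2 - 144*l + 24*z^3 + z^2*(-144*l - 137) + z*(216*l^2 + 438*l - 48) + 36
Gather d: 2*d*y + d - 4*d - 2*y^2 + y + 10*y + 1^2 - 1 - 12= d*(2*y - 3) - 2*y^2 + 11*y - 12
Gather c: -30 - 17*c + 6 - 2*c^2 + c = -2*c^2 - 16*c - 24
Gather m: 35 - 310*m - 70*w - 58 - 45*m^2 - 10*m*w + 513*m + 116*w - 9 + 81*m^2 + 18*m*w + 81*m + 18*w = 36*m^2 + m*(8*w + 284) + 64*w - 32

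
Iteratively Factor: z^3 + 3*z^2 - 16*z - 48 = (z + 4)*(z^2 - z - 12) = (z + 3)*(z + 4)*(z - 4)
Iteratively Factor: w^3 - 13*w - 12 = (w + 3)*(w^2 - 3*w - 4) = (w + 1)*(w + 3)*(w - 4)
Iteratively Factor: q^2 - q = (q)*(q - 1)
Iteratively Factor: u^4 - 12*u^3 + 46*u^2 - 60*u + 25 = (u - 5)*(u^3 - 7*u^2 + 11*u - 5) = (u - 5)^2*(u^2 - 2*u + 1) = (u - 5)^2*(u - 1)*(u - 1)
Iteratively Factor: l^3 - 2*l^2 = (l - 2)*(l^2) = l*(l - 2)*(l)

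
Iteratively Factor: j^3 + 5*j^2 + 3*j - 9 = (j - 1)*(j^2 + 6*j + 9) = (j - 1)*(j + 3)*(j + 3)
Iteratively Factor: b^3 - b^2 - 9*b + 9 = (b - 1)*(b^2 - 9) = (b - 3)*(b - 1)*(b + 3)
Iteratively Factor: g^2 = (g)*(g)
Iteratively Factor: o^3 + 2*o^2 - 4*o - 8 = (o + 2)*(o^2 - 4) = (o + 2)^2*(o - 2)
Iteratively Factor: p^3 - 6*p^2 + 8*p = (p)*(p^2 - 6*p + 8) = p*(p - 4)*(p - 2)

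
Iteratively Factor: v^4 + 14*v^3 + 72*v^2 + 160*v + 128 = (v + 4)*(v^3 + 10*v^2 + 32*v + 32) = (v + 4)^2*(v^2 + 6*v + 8) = (v + 2)*(v + 4)^2*(v + 4)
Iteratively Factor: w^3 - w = (w + 1)*(w^2 - w) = (w - 1)*(w + 1)*(w)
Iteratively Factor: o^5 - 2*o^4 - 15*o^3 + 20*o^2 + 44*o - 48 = (o + 3)*(o^4 - 5*o^3 + 20*o - 16) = (o - 2)*(o + 3)*(o^3 - 3*o^2 - 6*o + 8) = (o - 2)*(o - 1)*(o + 3)*(o^2 - 2*o - 8) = (o - 2)*(o - 1)*(o + 2)*(o + 3)*(o - 4)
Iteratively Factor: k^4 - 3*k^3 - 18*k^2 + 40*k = (k + 4)*(k^3 - 7*k^2 + 10*k) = (k - 5)*(k + 4)*(k^2 - 2*k) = (k - 5)*(k - 2)*(k + 4)*(k)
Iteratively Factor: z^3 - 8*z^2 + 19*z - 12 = (z - 4)*(z^2 - 4*z + 3) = (z - 4)*(z - 3)*(z - 1)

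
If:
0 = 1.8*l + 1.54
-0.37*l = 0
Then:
No Solution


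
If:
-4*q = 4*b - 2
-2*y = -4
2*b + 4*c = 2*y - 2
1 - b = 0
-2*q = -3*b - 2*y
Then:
No Solution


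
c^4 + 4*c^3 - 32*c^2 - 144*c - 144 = (c - 6)*(c + 2)^2*(c + 6)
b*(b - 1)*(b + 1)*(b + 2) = b^4 + 2*b^3 - b^2 - 2*b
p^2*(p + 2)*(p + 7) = p^4 + 9*p^3 + 14*p^2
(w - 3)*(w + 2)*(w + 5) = w^3 + 4*w^2 - 11*w - 30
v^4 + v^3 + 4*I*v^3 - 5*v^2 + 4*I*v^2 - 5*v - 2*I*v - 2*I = (v + 1)*(v + I)^2*(v + 2*I)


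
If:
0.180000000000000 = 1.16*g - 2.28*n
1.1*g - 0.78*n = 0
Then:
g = -0.09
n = -0.12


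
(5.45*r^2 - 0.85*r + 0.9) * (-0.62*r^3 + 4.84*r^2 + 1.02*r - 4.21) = -3.379*r^5 + 26.905*r^4 + 0.887*r^3 - 19.4555*r^2 + 4.4965*r - 3.789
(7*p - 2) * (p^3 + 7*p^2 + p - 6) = 7*p^4 + 47*p^3 - 7*p^2 - 44*p + 12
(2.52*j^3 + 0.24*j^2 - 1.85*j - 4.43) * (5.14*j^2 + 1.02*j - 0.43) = 12.9528*j^5 + 3.804*j^4 - 10.3478*j^3 - 24.7604*j^2 - 3.7231*j + 1.9049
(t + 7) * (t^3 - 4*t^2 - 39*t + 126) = t^4 + 3*t^3 - 67*t^2 - 147*t + 882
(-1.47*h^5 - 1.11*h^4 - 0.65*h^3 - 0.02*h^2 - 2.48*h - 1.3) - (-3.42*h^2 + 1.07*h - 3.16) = -1.47*h^5 - 1.11*h^4 - 0.65*h^3 + 3.4*h^2 - 3.55*h + 1.86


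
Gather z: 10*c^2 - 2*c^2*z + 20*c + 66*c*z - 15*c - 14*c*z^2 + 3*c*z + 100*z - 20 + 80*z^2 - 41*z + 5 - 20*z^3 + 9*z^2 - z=10*c^2 + 5*c - 20*z^3 + z^2*(89 - 14*c) + z*(-2*c^2 + 69*c + 58) - 15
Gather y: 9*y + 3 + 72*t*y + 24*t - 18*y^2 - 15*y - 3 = 24*t - 18*y^2 + y*(72*t - 6)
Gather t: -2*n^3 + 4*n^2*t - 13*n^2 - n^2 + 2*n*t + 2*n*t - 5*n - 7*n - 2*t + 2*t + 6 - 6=-2*n^3 - 14*n^2 - 12*n + t*(4*n^2 + 4*n)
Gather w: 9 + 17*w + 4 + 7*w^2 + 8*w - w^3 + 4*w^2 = -w^3 + 11*w^2 + 25*w + 13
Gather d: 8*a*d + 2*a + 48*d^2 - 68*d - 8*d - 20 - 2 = 2*a + 48*d^2 + d*(8*a - 76) - 22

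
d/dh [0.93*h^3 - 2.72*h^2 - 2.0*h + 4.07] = 2.79*h^2 - 5.44*h - 2.0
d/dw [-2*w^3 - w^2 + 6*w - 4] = -6*w^2 - 2*w + 6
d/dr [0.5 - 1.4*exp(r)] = -1.4*exp(r)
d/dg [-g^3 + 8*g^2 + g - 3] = -3*g^2 + 16*g + 1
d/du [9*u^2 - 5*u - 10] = 18*u - 5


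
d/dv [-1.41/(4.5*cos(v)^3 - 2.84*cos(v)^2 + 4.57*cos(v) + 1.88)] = (-19.035*cos(v)^2 + 8.0088*cos(v) - 6.4437)*sin(v)/(4.5*cos(v)^3 - 2.84*cos(v)^2 + 4.57*cos(v) + 1.88)^2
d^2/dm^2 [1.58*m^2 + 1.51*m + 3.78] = 3.16000000000000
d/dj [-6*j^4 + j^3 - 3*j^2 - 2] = 3*j*(-8*j^2 + j - 2)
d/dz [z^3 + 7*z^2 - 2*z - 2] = 3*z^2 + 14*z - 2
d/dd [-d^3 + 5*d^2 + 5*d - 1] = -3*d^2 + 10*d + 5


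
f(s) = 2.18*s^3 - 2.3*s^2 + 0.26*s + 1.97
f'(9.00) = 488.60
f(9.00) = 1407.23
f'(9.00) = 488.60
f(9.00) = 1407.23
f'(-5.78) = 245.34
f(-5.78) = -497.33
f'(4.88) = 133.56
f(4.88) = 201.81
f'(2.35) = 25.57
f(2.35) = 18.17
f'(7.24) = 309.77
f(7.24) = 710.61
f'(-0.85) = 8.90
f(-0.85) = -1.25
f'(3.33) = 57.46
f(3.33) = 57.83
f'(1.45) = 7.34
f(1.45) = 4.16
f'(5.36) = 163.50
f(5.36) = 272.99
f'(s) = 6.54*s^2 - 4.6*s + 0.26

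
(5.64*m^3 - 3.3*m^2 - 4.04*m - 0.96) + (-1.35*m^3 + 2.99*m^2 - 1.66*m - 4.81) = 4.29*m^3 - 0.31*m^2 - 5.7*m - 5.77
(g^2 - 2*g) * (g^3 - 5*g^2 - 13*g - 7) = g^5 - 7*g^4 - 3*g^3 + 19*g^2 + 14*g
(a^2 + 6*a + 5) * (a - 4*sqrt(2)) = a^3 - 4*sqrt(2)*a^2 + 6*a^2 - 24*sqrt(2)*a + 5*a - 20*sqrt(2)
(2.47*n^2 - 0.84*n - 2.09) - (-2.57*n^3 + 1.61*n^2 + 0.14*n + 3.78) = 2.57*n^3 + 0.86*n^2 - 0.98*n - 5.87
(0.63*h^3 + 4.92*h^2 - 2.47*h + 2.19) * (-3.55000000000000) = -2.2365*h^3 - 17.466*h^2 + 8.7685*h - 7.7745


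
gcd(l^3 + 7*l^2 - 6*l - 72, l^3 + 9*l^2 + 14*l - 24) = l^2 + 10*l + 24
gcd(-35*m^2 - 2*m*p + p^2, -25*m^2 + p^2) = 5*m + p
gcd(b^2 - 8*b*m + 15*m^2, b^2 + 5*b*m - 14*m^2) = 1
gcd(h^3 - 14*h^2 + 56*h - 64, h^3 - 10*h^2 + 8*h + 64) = h^2 - 12*h + 32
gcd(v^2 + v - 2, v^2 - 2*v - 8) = v + 2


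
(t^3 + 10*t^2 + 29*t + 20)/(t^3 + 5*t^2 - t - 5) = (t + 4)/(t - 1)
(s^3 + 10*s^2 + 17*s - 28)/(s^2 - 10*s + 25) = (s^3 + 10*s^2 + 17*s - 28)/(s^2 - 10*s + 25)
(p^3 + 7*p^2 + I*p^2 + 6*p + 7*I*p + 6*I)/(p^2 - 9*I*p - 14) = (p^3 + p^2*(7 + I) + p*(6 + 7*I) + 6*I)/(p^2 - 9*I*p - 14)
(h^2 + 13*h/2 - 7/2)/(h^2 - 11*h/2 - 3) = (-2*h^2 - 13*h + 7)/(-2*h^2 + 11*h + 6)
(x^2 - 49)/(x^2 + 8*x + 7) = (x - 7)/(x + 1)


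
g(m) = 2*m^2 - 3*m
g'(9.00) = 33.00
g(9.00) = 135.00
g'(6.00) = 21.00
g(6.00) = 54.00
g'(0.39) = -1.44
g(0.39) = -0.87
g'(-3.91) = -18.64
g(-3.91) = 42.31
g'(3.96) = 12.84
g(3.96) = 19.48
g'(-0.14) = -3.56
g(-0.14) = 0.46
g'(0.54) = -0.84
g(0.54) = -1.04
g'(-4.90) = -22.60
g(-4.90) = 62.72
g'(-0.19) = -3.76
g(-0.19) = 0.64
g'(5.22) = 17.88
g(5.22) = 38.84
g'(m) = 4*m - 3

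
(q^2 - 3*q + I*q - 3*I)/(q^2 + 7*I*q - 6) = (q - 3)/(q + 6*I)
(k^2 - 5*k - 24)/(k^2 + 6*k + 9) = (k - 8)/(k + 3)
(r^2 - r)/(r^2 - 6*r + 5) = r/(r - 5)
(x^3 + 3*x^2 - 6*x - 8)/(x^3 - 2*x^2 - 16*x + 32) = (x + 1)/(x - 4)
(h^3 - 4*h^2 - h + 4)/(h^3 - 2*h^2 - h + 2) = (h - 4)/(h - 2)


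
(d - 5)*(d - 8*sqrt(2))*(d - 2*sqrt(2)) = d^3 - 10*sqrt(2)*d^2 - 5*d^2 + 32*d + 50*sqrt(2)*d - 160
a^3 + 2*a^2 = a^2*(a + 2)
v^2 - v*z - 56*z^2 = (v - 8*z)*(v + 7*z)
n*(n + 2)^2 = n^3 + 4*n^2 + 4*n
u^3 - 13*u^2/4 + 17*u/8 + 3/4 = (u - 2)*(u - 3/2)*(u + 1/4)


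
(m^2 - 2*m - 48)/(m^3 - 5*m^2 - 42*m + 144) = 1/(m - 3)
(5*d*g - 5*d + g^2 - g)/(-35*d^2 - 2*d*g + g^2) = (1 - g)/(7*d - g)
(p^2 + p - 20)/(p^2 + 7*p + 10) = (p - 4)/(p + 2)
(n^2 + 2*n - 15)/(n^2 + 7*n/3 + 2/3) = 3*(n^2 + 2*n - 15)/(3*n^2 + 7*n + 2)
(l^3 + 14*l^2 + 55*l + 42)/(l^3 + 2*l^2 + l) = (l^2 + 13*l + 42)/(l*(l + 1))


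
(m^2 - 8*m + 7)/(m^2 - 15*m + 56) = (m - 1)/(m - 8)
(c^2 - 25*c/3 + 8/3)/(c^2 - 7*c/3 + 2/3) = (c - 8)/(c - 2)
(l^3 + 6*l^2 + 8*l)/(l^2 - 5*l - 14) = l*(l + 4)/(l - 7)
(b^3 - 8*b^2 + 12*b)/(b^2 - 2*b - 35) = b*(-b^2 + 8*b - 12)/(-b^2 + 2*b + 35)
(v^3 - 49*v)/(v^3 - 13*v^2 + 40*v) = (v^2 - 49)/(v^2 - 13*v + 40)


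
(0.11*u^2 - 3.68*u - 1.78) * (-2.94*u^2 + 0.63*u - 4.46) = -0.3234*u^4 + 10.8885*u^3 + 2.4242*u^2 + 15.2914*u + 7.9388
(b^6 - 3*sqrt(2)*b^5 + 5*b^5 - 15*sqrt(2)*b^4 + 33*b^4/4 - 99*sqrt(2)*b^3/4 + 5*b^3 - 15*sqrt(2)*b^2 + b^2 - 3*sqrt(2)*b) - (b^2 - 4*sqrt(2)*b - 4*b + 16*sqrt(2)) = b^6 - 3*sqrt(2)*b^5 + 5*b^5 - 15*sqrt(2)*b^4 + 33*b^4/4 - 99*sqrt(2)*b^3/4 + 5*b^3 - 15*sqrt(2)*b^2 + sqrt(2)*b + 4*b - 16*sqrt(2)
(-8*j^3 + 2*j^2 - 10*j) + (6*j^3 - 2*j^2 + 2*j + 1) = -2*j^3 - 8*j + 1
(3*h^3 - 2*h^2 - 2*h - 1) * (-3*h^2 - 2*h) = -9*h^5 + 10*h^3 + 7*h^2 + 2*h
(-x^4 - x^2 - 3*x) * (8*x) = -8*x^5 - 8*x^3 - 24*x^2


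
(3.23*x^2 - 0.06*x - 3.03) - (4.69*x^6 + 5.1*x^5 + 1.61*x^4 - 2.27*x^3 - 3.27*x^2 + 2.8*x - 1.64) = -4.69*x^6 - 5.1*x^5 - 1.61*x^4 + 2.27*x^3 + 6.5*x^2 - 2.86*x - 1.39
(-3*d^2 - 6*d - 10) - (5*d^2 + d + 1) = -8*d^2 - 7*d - 11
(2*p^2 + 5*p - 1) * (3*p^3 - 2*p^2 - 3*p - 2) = 6*p^5 + 11*p^4 - 19*p^3 - 17*p^2 - 7*p + 2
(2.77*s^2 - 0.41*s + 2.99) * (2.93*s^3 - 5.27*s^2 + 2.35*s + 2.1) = 8.1161*s^5 - 15.7992*s^4 + 17.4309*s^3 - 10.9038*s^2 + 6.1655*s + 6.279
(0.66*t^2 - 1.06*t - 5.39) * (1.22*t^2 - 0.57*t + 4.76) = 0.8052*t^4 - 1.6694*t^3 - 2.83*t^2 - 1.9733*t - 25.6564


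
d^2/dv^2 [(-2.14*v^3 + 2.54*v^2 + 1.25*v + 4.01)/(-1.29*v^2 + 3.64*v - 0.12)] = (-1.4210854715202e-14*v^4 + 28.031846*v^3 - 43.287606*v^2 + 114.322032*v - 106.185448)/(2.146689*v^6 - 18.171972*v^5 + 51.875028*v^4 - 51.609376*v^3 + 4.825584*v^2 - 0.157248*v + 0.001728)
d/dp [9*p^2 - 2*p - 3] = 18*p - 2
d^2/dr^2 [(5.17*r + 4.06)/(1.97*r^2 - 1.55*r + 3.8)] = ((0.0306000000000033 - 61.1094*r)*(1.97*r^2 - 1.55*r + 3.8) + (3.94*r - 1.55)*(5.17*r + 4.06)*(7.88*r - 3.1))/(1.97*r^2 - 1.55*r + 3.8)^3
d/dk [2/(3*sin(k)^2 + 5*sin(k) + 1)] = -2*(6*sin(k) + 5)*cos(k)/(3*sin(k)^2 + 5*sin(k) + 1)^2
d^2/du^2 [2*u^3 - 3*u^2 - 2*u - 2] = 12*u - 6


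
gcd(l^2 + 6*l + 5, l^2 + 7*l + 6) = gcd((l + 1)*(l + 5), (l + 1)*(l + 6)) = l + 1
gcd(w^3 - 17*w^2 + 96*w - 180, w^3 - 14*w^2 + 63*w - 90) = w^2 - 11*w + 30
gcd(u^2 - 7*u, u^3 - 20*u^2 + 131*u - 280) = u - 7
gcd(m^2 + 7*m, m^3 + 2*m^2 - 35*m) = m^2 + 7*m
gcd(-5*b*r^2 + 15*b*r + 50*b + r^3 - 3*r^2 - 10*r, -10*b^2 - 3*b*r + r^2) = -5*b + r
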